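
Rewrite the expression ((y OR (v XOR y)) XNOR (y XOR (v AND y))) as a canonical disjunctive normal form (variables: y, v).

(NOT y AND NOT v) OR (y AND NOT v)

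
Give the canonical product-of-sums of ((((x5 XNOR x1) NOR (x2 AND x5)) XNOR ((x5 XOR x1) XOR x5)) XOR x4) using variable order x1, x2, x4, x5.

ΠM(1, 2, 6, 7, 9, 10, 13, 14) = (x1 OR x2 OR x4 OR NOT x5) AND (x1 OR x2 OR NOT x4 OR x5) AND (x1 OR NOT x2 OR NOT x4 OR x5) AND (x1 OR NOT x2 OR NOT x4 OR NOT x5) AND (NOT x1 OR x2 OR x4 OR NOT x5) AND (NOT x1 OR x2 OR NOT x4 OR x5) AND (NOT x1 OR NOT x2 OR x4 OR NOT x5) AND (NOT x1 OR NOT x2 OR NOT x4 OR x5)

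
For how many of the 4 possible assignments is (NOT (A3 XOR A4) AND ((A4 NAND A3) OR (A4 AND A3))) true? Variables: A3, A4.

Satisfying assignments: (0,0), (1,1)
Count: 2 out of 4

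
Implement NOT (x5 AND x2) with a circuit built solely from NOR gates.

(((x5 NOR x5) NOR (x2 NOR x2)) NOR ((x5 NOR x5) NOR (x2 NOR x2)))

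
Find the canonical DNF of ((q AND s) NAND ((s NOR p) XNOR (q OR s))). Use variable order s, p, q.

(NOT s AND NOT p AND NOT q) OR (NOT s AND NOT p AND q) OR (NOT s AND p AND NOT q) OR (NOT s AND p AND q) OR (s AND NOT p AND NOT q) OR (s AND NOT p AND q) OR (s AND p AND NOT q) OR (s AND p AND q)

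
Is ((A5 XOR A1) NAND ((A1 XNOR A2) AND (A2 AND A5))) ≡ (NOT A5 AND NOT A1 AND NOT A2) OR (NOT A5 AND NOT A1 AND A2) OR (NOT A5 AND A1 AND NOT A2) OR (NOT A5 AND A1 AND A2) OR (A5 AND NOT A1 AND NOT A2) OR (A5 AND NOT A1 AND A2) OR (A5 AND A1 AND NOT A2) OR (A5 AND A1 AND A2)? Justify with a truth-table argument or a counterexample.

Yes, they are equivalent — the two output columns agree on all 8 assignments:
A5 | A1 | A2 | Expression 1 | Expression 2
------------------------------------------
0 | 0 | 0 | 1 | 1
0 | 0 | 1 | 1 | 1
0 | 1 | 0 | 1 | 1
0 | 1 | 1 | 1 | 1
1 | 0 | 0 | 1 | 1
1 | 0 | 1 | 1 | 1
1 | 1 | 0 | 1 | 1
1 | 1 | 1 | 1 | 1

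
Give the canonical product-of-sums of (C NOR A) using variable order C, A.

ΠM(1, 2, 3) = (C OR NOT A) AND (NOT C OR A) AND (NOT C OR NOT A)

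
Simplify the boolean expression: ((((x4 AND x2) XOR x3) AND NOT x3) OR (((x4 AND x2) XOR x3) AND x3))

By distribution ((E AND v) OR (E AND NOT v) = E):
= ((x4 AND x2) XOR x3)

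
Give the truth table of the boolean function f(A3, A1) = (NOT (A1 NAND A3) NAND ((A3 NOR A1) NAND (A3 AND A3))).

A3 | A1 | Output
----------------
0 | 0 | 1
0 | 1 | 1
1 | 0 | 1
1 | 1 | 0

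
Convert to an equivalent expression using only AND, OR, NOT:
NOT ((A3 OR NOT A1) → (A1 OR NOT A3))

(A3 OR NOT A1) AND NOT (A1 OR NOT A3)
(Negated implication: NOT(A → B) = A AND NOT B)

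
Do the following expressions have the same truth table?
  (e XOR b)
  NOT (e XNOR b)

Yes, they are equivalent — the two output columns agree on all 4 assignments:
b | e | Expression 1 | Expression 2
-----------------------------------
0 | 0 | 0 | 0
0 | 1 | 1 | 1
1 | 0 | 1 | 1
1 | 1 | 0 | 0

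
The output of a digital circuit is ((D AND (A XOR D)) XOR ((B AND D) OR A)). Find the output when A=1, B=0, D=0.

Substituting: ((0 AND (1 XOR 0)) XOR ((0 AND 0) OR 1))
= 1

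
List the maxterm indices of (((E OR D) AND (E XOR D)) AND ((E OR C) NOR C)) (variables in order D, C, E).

ΠM(0, 1, 2, 3, 5, 6, 7) = (D OR C OR E) AND (D OR C OR NOT E) AND (D OR NOT C OR E) AND (D OR NOT C OR NOT E) AND (NOT D OR C OR NOT E) AND (NOT D OR NOT C OR E) AND (NOT D OR NOT C OR NOT E)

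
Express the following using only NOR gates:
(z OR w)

((z NOR w) NOR (z NOR w))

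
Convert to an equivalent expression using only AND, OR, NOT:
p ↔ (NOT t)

(p AND (NOT t)) OR (NOT p AND t)
(Biconditional = both true or both false)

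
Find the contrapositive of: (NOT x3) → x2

Contrapositive: NOT x2 → x3
Note: A statement and its contrapositive are logically equivalent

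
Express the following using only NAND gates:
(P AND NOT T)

((P NAND (T NAND T)) NAND (P NAND (T NAND T)))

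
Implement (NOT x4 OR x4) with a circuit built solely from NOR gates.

(((x4 NOR x4) NOR x4) NOR ((x4 NOR x4) NOR x4))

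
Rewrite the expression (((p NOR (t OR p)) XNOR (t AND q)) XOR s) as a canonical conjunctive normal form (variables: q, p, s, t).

(q OR p OR s OR t) AND (q OR p OR NOT s OR NOT t) AND (q OR NOT p OR NOT s OR t) AND (q OR NOT p OR NOT s OR NOT t) AND (NOT q OR p OR s OR t) AND (NOT q OR p OR s OR NOT t) AND (NOT q OR NOT p OR s OR NOT t) AND (NOT q OR NOT p OR NOT s OR t)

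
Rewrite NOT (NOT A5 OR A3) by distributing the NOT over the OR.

A5 AND NOT A3
De Morgan's: NOT(OR of terms) = AND of negations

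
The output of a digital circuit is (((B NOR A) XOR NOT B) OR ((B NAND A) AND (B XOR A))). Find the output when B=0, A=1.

Substituting: (((0 NOR 1) XOR NOT 0) OR ((0 NAND 1) AND (0 XOR 1)))
= 1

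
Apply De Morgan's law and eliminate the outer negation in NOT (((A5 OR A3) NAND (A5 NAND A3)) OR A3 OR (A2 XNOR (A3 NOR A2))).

NOT ((A5 OR A3) NAND (A5 NAND A3)) AND NOT A3 AND NOT (A2 XNOR (A3 NOR A2))
De Morgan's: NOT(OR of terms) = AND of negations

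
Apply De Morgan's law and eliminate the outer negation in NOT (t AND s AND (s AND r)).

NOT t OR NOT s OR NOT (s AND r)
De Morgan's: NOT(AND of terms) = OR of negations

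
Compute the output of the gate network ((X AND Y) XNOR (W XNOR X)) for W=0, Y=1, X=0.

Substituting: ((0 AND 1) XNOR (0 XNOR 0))
= 0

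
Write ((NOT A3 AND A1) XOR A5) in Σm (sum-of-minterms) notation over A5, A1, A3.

Σm(2, 4, 5, 7) = (NOT A5 AND A1 AND NOT A3) OR (A5 AND NOT A1 AND NOT A3) OR (A5 AND NOT A1 AND A3) OR (A5 AND A1 AND A3)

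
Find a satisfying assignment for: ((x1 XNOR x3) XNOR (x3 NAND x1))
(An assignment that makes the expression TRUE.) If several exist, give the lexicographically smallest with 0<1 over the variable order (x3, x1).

x3=0, x1=0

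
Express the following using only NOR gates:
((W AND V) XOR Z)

((((((W NOR W) NOR (V NOR V)) NOR Z) NOR (((W NOR W) NOR (V NOR V)) NOR Z)) NOR ((((W NOR W) NOR (V NOR V)) NOR Z) NOR (((W NOR W) NOR (V NOR V)) NOR Z))) NOR ((((((W NOR W) NOR (V NOR V)) NOR ((W NOR W) NOR (V NOR V))) NOR (Z NOR Z)) NOR ((((W NOR W) NOR (V NOR V)) NOR ((W NOR W) NOR (V NOR V))) NOR (Z NOR Z))) NOR (((((W NOR W) NOR (V NOR V)) NOR ((W NOR W) NOR (V NOR V))) NOR (Z NOR Z)) NOR ((((W NOR W) NOR (V NOR V)) NOR ((W NOR W) NOR (V NOR V))) NOR (Z NOR Z)))))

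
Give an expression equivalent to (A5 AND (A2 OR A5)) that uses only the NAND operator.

((A5 NAND ((A2 NAND A2) NAND (A5 NAND A5))) NAND (A5 NAND ((A2 NAND A2) NAND (A5 NAND A5))))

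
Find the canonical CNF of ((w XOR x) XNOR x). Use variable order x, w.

(x OR NOT w) AND (NOT x OR NOT w)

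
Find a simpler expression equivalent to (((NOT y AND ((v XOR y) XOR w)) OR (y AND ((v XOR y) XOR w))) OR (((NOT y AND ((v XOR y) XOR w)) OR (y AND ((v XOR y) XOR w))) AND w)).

By absorption (E OR (E AND v) = E) then distribution ((E AND v) OR (E AND NOT v) = E):
= ((v XOR y) XOR w)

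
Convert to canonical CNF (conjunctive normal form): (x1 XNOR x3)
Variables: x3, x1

(x3 OR NOT x1) AND (NOT x3 OR x1)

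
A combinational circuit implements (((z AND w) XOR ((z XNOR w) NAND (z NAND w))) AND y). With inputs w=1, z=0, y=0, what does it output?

Substituting: (((0 AND 1) XOR ((0 XNOR 1) NAND (0 NAND 1))) AND 0)
= 0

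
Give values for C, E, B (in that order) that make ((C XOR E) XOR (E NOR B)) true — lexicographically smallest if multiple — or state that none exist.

C=0, E=0, B=0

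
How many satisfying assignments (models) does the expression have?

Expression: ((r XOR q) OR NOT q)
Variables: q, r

Satisfying assignments: (0,0), (0,1), (1,0)
Count: 3 out of 4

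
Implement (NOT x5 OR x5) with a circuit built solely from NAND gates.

(((x5 NAND x5) NAND (x5 NAND x5)) NAND (x5 NAND x5))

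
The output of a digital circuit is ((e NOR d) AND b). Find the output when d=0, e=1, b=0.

Substituting: ((1 NOR 0) AND 0)
= 0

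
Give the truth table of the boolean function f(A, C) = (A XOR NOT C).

A | C | Output
--------------
0 | 0 | 1
0 | 1 | 0
1 | 0 | 0
1 | 1 | 1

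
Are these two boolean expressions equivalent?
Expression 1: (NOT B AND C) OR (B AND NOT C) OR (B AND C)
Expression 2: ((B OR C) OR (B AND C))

Yes, they are equivalent — the two output columns agree on all 4 assignments:
B | C | Expression 1 | Expression 2
-----------------------------------
0 | 0 | 0 | 0
0 | 1 | 1 | 1
1 | 0 | 1 | 1
1 | 1 | 1 | 1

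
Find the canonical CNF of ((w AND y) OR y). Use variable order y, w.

(y OR w) AND (y OR NOT w)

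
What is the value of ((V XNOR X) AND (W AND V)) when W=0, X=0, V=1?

Substituting: ((1 XNOR 0) AND (0 AND 1))
= 0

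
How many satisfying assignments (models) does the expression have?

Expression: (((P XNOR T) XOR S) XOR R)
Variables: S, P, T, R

Satisfying assignments: (0,0,0,0), (0,0,1,1), (0,1,0,1), (0,1,1,0), (1,0,0,1), (1,0,1,0), (1,1,0,0), (1,1,1,1)
Count: 8 out of 16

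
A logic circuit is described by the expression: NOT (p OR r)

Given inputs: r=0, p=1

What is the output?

Substituting: NOT (1 OR 0)
= 0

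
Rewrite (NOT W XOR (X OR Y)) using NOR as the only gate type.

(((((W NOR W) NOR ((X NOR Y) NOR (X NOR Y))) NOR ((W NOR W) NOR ((X NOR Y) NOR (X NOR Y)))) NOR (((W NOR W) NOR ((X NOR Y) NOR (X NOR Y))) NOR ((W NOR W) NOR ((X NOR Y) NOR (X NOR Y))))) NOR (((((W NOR W) NOR (W NOR W)) NOR (((X NOR Y) NOR (X NOR Y)) NOR ((X NOR Y) NOR (X NOR Y)))) NOR (((W NOR W) NOR (W NOR W)) NOR (((X NOR Y) NOR (X NOR Y)) NOR ((X NOR Y) NOR (X NOR Y))))) NOR ((((W NOR W) NOR (W NOR W)) NOR (((X NOR Y) NOR (X NOR Y)) NOR ((X NOR Y) NOR (X NOR Y)))) NOR (((W NOR W) NOR (W NOR W)) NOR (((X NOR Y) NOR (X NOR Y)) NOR ((X NOR Y) NOR (X NOR Y)))))))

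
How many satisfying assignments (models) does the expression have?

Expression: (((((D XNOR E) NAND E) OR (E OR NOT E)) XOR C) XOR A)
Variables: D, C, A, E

Satisfying assignments: (0,0,0,0), (0,0,0,1), (0,1,1,0), (0,1,1,1), (1,0,0,0), (1,0,0,1), (1,1,1,0), (1,1,1,1)
Count: 8 out of 16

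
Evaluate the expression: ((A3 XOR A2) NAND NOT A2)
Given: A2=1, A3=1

Substituting: ((1 XOR 1) NAND NOT 1)
= 1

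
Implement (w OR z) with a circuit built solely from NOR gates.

((w NOR z) NOR (w NOR z))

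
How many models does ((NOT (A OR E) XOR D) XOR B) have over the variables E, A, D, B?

Satisfying assignments: (0,0,0,0), (0,0,1,1), (0,1,0,1), (0,1,1,0), (1,0,0,1), (1,0,1,0), (1,1,0,1), (1,1,1,0)
Count: 8 out of 16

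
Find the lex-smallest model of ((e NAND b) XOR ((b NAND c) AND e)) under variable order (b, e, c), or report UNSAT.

b=0, e=0, c=0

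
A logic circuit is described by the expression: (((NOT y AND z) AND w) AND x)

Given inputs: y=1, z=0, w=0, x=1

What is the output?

Substituting: (((NOT 1 AND 0) AND 0) AND 1)
= 0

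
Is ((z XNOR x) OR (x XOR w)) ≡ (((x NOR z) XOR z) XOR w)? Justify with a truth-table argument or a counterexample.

No. Counterexample: with x=0, z=0, w=1, Expression 1 = 1 but Expression 2 = 0.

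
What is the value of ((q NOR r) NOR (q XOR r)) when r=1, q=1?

Substituting: ((1 NOR 1) NOR (1 XOR 1))
= 1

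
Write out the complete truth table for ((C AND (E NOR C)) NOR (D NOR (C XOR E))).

E | C | D | Output
------------------
0 | 0 | 0 | 0
0 | 0 | 1 | 1
0 | 1 | 0 | 1
0 | 1 | 1 | 1
1 | 0 | 0 | 1
1 | 0 | 1 | 1
1 | 1 | 0 | 0
1 | 1 | 1 | 1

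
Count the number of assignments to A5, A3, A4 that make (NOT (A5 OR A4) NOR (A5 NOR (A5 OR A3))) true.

Satisfying assignments: (0,1,1), (1,0,0), (1,0,1), (1,1,0), (1,1,1)
Count: 5 out of 8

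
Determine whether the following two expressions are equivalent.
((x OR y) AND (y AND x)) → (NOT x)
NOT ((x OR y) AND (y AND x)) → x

No, Inverse is not equivalent to original (counterexample: y=0, x=0)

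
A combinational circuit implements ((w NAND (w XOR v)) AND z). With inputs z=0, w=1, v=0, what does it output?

Substituting: ((1 NAND (1 XOR 0)) AND 0)
= 0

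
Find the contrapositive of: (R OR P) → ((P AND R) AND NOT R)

Contrapositive: NOT ((P AND R) AND NOT R) → NOT (R OR P)
Note: A statement and its contrapositive are logically equivalent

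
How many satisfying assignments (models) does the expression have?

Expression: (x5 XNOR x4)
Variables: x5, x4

Satisfying assignments: (0,0), (1,1)
Count: 2 out of 4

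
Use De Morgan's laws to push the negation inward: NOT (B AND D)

NOT B OR NOT D
De Morgan's: NOT(AND of terms) = OR of negations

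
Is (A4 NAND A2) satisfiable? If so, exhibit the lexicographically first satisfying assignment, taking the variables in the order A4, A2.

A4=0, A2=0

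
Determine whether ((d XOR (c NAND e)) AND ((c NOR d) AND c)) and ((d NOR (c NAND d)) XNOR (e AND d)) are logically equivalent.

No. Counterexample: with e=0, d=0, c=0, Expression 1 = 0 but Expression 2 = 1.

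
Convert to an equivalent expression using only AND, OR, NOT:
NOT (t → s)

t AND NOT s
(Negated implication: NOT(A → B) = A AND NOT B)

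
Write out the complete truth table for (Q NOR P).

Q | P | Output
--------------
0 | 0 | 1
0 | 1 | 0
1 | 0 | 0
1 | 1 | 0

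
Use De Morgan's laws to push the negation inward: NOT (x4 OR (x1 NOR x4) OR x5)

NOT x4 AND NOT (x1 NOR x4) AND NOT x5
De Morgan's: NOT(OR of terms) = AND of negations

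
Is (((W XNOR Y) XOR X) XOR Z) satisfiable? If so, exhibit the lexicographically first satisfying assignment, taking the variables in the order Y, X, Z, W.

Y=0, X=0, Z=0, W=0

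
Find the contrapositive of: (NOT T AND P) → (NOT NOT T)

Contrapositive: NOT T → NOT (NOT T AND P)
Note: A statement and its contrapositive are logically equivalent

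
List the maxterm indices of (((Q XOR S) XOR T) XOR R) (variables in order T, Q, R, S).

ΠM(0, 3, 5, 6, 9, 10, 12, 15) = (T OR Q OR R OR S) AND (T OR Q OR NOT R OR NOT S) AND (T OR NOT Q OR R OR NOT S) AND (T OR NOT Q OR NOT R OR S) AND (NOT T OR Q OR R OR NOT S) AND (NOT T OR Q OR NOT R OR S) AND (NOT T OR NOT Q OR R OR S) AND (NOT T OR NOT Q OR NOT R OR NOT S)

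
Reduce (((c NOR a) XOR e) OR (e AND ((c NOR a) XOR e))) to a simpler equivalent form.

By absorption (E OR (E AND v) = E):
= ((c NOR a) XOR e)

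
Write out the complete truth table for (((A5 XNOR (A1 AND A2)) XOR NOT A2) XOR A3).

A3 | A1 | A2 | A5 | Output
--------------------------
0 | 0 | 0 | 0 | 0
0 | 0 | 0 | 1 | 1
0 | 0 | 1 | 0 | 1
0 | 0 | 1 | 1 | 0
0 | 1 | 0 | 0 | 0
0 | 1 | 0 | 1 | 1
0 | 1 | 1 | 0 | 0
0 | 1 | 1 | 1 | 1
1 | 0 | 0 | 0 | 1
1 | 0 | 0 | 1 | 0
1 | 0 | 1 | 0 | 0
1 | 0 | 1 | 1 | 1
1 | 1 | 0 | 0 | 1
1 | 1 | 0 | 1 | 0
1 | 1 | 1 | 0 | 1
1 | 1 | 1 | 1 | 0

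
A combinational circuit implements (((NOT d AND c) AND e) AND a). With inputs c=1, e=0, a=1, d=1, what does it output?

Substituting: (((NOT 1 AND 1) AND 0) AND 1)
= 0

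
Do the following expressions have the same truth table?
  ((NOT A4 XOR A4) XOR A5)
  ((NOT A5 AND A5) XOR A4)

No. Counterexample: with A5=0, A4=0, Expression 1 = 1 but Expression 2 = 0.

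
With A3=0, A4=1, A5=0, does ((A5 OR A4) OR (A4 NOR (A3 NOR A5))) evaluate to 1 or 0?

Substituting: ((0 OR 1) OR (1 NOR (0 NOR 0)))
= 1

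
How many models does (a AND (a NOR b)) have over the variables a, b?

No assignment satisfies the expression.
Count: 0 out of 4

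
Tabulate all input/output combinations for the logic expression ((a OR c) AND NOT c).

a | c | Output
--------------
0 | 0 | 0
0 | 1 | 0
1 | 0 | 1
1 | 1 | 0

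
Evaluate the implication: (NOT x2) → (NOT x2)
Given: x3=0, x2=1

Antecedent (NOT x2) = 0; consequent (NOT x2) = 0.
0 → 0 = 1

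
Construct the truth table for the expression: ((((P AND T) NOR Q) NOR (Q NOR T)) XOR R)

R | T | Q | P | Output
----------------------
0 | 0 | 0 | 0 | 0
0 | 0 | 0 | 1 | 0
0 | 0 | 1 | 0 | 1
0 | 0 | 1 | 1 | 1
0 | 1 | 0 | 0 | 0
0 | 1 | 0 | 1 | 1
0 | 1 | 1 | 0 | 1
0 | 1 | 1 | 1 | 1
1 | 0 | 0 | 0 | 1
1 | 0 | 0 | 1 | 1
1 | 0 | 1 | 0 | 0
1 | 0 | 1 | 1 | 0
1 | 1 | 0 | 0 | 1
1 | 1 | 0 | 1 | 0
1 | 1 | 1 | 0 | 0
1 | 1 | 1 | 1 | 0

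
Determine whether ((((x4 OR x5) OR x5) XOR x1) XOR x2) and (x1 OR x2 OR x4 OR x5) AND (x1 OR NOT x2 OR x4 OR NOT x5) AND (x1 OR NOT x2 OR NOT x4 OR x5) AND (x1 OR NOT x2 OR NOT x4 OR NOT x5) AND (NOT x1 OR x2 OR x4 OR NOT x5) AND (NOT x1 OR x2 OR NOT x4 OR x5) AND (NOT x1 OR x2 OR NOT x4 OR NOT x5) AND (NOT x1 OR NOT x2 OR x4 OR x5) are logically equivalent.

Yes, they are equivalent — the two output columns agree on all 16 assignments:
x1 | x2 | x4 | x5 | Expression 1 | Expression 2
-----------------------------------------------
0 | 0 | 0 | 0 | 0 | 0
0 | 0 | 0 | 1 | 1 | 1
0 | 0 | 1 | 0 | 1 | 1
0 | 0 | 1 | 1 | 1 | 1
0 | 1 | 0 | 0 | 1 | 1
0 | 1 | 0 | 1 | 0 | 0
0 | 1 | 1 | 0 | 0 | 0
0 | 1 | 1 | 1 | 0 | 0
1 | 0 | 0 | 0 | 1 | 1
1 | 0 | 0 | 1 | 0 | 0
1 | 0 | 1 | 0 | 0 | 0
1 | 0 | 1 | 1 | 0 | 0
1 | 1 | 0 | 0 | 0 | 0
1 | 1 | 0 | 1 | 1 | 1
1 | 1 | 1 | 0 | 1 | 1
1 | 1 | 1 | 1 | 1 | 1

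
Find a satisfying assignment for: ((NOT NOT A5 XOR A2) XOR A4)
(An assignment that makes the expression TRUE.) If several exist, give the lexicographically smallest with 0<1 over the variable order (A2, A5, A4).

A2=0, A5=0, A4=1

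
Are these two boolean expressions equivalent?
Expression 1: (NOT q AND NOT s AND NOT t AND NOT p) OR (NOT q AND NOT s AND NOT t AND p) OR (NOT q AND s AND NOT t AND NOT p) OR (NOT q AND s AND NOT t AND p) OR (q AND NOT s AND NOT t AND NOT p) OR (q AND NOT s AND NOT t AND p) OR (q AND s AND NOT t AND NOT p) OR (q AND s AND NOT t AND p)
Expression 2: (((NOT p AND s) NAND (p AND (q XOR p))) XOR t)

Yes, they are equivalent — the two output columns agree on all 16 assignments:
q | s | t | p | Expression 1 | Expression 2
-------------------------------------------
0 | 0 | 0 | 0 | 1 | 1
0 | 0 | 0 | 1 | 1 | 1
0 | 0 | 1 | 0 | 0 | 0
0 | 0 | 1 | 1 | 0 | 0
0 | 1 | 0 | 0 | 1 | 1
0 | 1 | 0 | 1 | 1 | 1
0 | 1 | 1 | 0 | 0 | 0
0 | 1 | 1 | 1 | 0 | 0
1 | 0 | 0 | 0 | 1 | 1
1 | 0 | 0 | 1 | 1 | 1
1 | 0 | 1 | 0 | 0 | 0
1 | 0 | 1 | 1 | 0 | 0
1 | 1 | 0 | 0 | 1 | 1
1 | 1 | 0 | 1 | 1 | 1
1 | 1 | 1 | 0 | 0 | 0
1 | 1 | 1 | 1 | 0 | 0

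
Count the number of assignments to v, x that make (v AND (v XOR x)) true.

Satisfying assignments: (1,0)
Count: 1 out of 4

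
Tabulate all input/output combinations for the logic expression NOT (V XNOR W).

V | W | Output
--------------
0 | 0 | 0
0 | 1 | 1
1 | 0 | 1
1 | 1 | 0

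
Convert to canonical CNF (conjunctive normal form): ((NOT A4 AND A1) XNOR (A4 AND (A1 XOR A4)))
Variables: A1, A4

(A1 OR NOT A4) AND (NOT A1 OR A4)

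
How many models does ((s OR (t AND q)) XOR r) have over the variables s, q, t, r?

Satisfying assignments: (0,0,0,1), (0,0,1,1), (0,1,0,1), (0,1,1,0), (1,0,0,0), (1,0,1,0), (1,1,0,0), (1,1,1,0)
Count: 8 out of 16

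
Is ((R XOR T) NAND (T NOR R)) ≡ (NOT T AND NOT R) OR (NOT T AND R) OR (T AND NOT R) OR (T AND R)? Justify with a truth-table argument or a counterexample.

Yes, they are equivalent — the two output columns agree on all 4 assignments:
T | R | Expression 1 | Expression 2
-----------------------------------
0 | 0 | 1 | 1
0 | 1 | 1 | 1
1 | 0 | 1 | 1
1 | 1 | 1 | 1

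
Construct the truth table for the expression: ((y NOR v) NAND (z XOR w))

w | v | y | z | Output
----------------------
0 | 0 | 0 | 0 | 1
0 | 0 | 0 | 1 | 0
0 | 0 | 1 | 0 | 1
0 | 0 | 1 | 1 | 1
0 | 1 | 0 | 0 | 1
0 | 1 | 0 | 1 | 1
0 | 1 | 1 | 0 | 1
0 | 1 | 1 | 1 | 1
1 | 0 | 0 | 0 | 0
1 | 0 | 0 | 1 | 1
1 | 0 | 1 | 0 | 1
1 | 0 | 1 | 1 | 1
1 | 1 | 0 | 0 | 1
1 | 1 | 0 | 1 | 1
1 | 1 | 1 | 0 | 1
1 | 1 | 1 | 1 | 1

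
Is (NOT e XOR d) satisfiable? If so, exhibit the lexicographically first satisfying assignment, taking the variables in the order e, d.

e=0, d=0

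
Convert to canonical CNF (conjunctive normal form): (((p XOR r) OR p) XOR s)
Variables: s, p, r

(s OR p OR r) AND (NOT s OR p OR NOT r) AND (NOT s OR NOT p OR r) AND (NOT s OR NOT p OR NOT r)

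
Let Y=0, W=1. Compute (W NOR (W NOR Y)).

Substituting: (1 NOR (1 NOR 0))
= 0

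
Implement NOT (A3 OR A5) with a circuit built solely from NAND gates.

(((A3 NAND A3) NAND (A5 NAND A5)) NAND ((A3 NAND A3) NAND (A5 NAND A5)))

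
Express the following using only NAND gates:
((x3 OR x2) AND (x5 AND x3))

((((x3 NAND x3) NAND (x2 NAND x2)) NAND ((x5 NAND x3) NAND (x5 NAND x3))) NAND (((x3 NAND x3) NAND (x2 NAND x2)) NAND ((x5 NAND x3) NAND (x5 NAND x3))))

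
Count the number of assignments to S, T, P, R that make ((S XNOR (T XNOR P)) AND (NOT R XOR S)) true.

Satisfying assignments: (0,0,1,0), (0,1,0,0), (1,0,0,1), (1,1,1,1)
Count: 4 out of 16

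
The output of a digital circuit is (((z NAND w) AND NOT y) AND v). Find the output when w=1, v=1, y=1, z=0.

Substituting: (((0 NAND 1) AND NOT 1) AND 1)
= 0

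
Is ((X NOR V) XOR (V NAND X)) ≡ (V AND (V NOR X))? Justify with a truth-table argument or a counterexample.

No. Counterexample: with V=0, X=1, Expression 1 = 1 but Expression 2 = 0.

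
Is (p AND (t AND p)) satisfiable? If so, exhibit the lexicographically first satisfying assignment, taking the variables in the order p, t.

p=1, t=1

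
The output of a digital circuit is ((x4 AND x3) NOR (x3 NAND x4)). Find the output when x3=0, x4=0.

Substituting: ((0 AND 0) NOR (0 NAND 0))
= 0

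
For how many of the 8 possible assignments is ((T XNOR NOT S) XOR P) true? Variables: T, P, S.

Satisfying assignments: (0,0,1), (0,1,0), (1,0,0), (1,1,1)
Count: 4 out of 8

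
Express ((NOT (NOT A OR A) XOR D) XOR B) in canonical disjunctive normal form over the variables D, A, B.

(NOT D AND NOT A AND B) OR (NOT D AND A AND B) OR (D AND NOT A AND NOT B) OR (D AND A AND NOT B)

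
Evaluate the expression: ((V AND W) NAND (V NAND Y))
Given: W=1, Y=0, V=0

Substituting: ((0 AND 1) NAND (0 NAND 0))
= 1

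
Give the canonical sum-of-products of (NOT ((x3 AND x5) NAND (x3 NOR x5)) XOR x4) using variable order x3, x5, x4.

Σm(1, 3, 5, 7) = (NOT x3 AND NOT x5 AND x4) OR (NOT x3 AND x5 AND x4) OR (x3 AND NOT x5 AND x4) OR (x3 AND x5 AND x4)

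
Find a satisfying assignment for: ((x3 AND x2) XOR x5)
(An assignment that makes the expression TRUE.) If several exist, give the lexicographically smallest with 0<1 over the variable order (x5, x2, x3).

x5=0, x2=1, x3=1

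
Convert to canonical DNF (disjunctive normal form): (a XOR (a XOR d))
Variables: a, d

(NOT a AND d) OR (a AND d)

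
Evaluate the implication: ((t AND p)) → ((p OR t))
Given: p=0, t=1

Antecedent ((t AND p)) = 0; consequent ((p OR t)) = 1.
0 → 1 = 1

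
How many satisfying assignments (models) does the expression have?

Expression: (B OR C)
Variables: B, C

Satisfying assignments: (0,1), (1,0), (1,1)
Count: 3 out of 4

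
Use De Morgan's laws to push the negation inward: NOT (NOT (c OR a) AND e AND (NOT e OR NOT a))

(c OR a) OR NOT e OR NOT (NOT e OR NOT a)
De Morgan's: NOT(AND of terms) = OR of negations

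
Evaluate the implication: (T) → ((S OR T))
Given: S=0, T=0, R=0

Antecedent (T) = 0; consequent ((S OR T)) = 0.
0 → 0 = 1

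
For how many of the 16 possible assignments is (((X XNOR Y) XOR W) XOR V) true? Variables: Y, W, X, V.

Satisfying assignments: (0,0,0,0), (0,0,1,1), (0,1,0,1), (0,1,1,0), (1,0,0,1), (1,0,1,0), (1,1,0,0), (1,1,1,1)
Count: 8 out of 16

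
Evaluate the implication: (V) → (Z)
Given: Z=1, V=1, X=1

Antecedent (V) = 1; consequent (Z) = 1.
1 → 1 = 1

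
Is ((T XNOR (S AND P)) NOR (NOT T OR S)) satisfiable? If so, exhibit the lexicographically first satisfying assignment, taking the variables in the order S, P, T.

S=0, P=0, T=1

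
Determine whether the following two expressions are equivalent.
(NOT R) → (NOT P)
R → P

No, Inverse is not equivalent to original (counterexample: S=0, R=0, P=1)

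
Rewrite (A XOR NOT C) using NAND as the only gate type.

((A NAND (A NAND (C NAND C))) NAND ((C NAND C) NAND (A NAND (C NAND C))))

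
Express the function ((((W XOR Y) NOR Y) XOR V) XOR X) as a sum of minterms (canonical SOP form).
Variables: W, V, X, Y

Σm(0, 3, 5, 6, 10, 11, 12, 13) = (NOT W AND NOT V AND NOT X AND NOT Y) OR (NOT W AND NOT V AND X AND Y) OR (NOT W AND V AND NOT X AND Y) OR (NOT W AND V AND X AND NOT Y) OR (W AND NOT V AND X AND NOT Y) OR (W AND NOT V AND X AND Y) OR (W AND V AND NOT X AND NOT Y) OR (W AND V AND NOT X AND Y)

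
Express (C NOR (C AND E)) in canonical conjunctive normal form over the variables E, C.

(E OR NOT C) AND (NOT E OR NOT C)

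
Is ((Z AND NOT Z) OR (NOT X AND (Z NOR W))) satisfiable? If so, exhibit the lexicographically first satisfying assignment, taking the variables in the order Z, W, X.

Z=0, W=0, X=0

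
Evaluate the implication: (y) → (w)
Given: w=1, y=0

Antecedent (y) = 0; consequent (w) = 1.
0 → 1 = 1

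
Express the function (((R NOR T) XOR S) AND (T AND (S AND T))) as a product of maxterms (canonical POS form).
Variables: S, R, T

ΠM(0, 1, 2, 3, 4, 6) = (S OR R OR T) AND (S OR R OR NOT T) AND (S OR NOT R OR T) AND (S OR NOT R OR NOT T) AND (NOT S OR R OR T) AND (NOT S OR NOT R OR T)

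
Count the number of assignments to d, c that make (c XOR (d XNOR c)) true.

Satisfying assignments: (0,0), (0,1)
Count: 2 out of 4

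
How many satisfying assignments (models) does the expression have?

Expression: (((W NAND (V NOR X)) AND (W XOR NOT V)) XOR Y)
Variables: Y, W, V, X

Satisfying assignments: (0,0,0,0), (0,0,0,1), (0,1,1,0), (0,1,1,1), (1,0,1,0), (1,0,1,1), (1,1,0,0), (1,1,0,1)
Count: 8 out of 16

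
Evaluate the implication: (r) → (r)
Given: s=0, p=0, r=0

Antecedent (r) = 0; consequent (r) = 0.
0 → 0 = 1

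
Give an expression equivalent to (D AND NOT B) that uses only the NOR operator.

((D NOR D) NOR ((B NOR B) NOR (B NOR B)))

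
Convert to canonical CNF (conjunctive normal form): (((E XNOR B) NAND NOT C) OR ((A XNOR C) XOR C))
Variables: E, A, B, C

(E OR NOT A OR B OR C) AND (NOT E OR NOT A OR NOT B OR C)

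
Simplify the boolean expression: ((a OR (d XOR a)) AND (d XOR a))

By absorption (E AND (E OR v) = E):
= (d XOR a)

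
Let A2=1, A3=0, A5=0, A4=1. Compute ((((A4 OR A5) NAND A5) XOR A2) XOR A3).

Substituting: ((((1 OR 0) NAND 0) XOR 1) XOR 0)
= 0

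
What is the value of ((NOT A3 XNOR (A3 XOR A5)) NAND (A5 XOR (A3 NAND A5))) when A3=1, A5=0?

Substituting: ((NOT 1 XNOR (1 XOR 0)) NAND (0 XOR (1 NAND 0)))
= 1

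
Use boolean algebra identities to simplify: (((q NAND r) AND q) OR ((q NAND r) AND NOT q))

By distribution ((E AND v) OR (E AND NOT v) = E):
= (q NAND r)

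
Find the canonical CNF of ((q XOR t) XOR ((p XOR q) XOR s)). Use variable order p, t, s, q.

(p OR t OR s OR q) AND (p OR t OR s OR NOT q) AND (p OR NOT t OR NOT s OR q) AND (p OR NOT t OR NOT s OR NOT q) AND (NOT p OR t OR NOT s OR q) AND (NOT p OR t OR NOT s OR NOT q) AND (NOT p OR NOT t OR s OR q) AND (NOT p OR NOT t OR s OR NOT q)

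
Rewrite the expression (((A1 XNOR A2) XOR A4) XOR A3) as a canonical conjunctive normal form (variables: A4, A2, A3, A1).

(A4 OR A2 OR A3 OR NOT A1) AND (A4 OR A2 OR NOT A3 OR A1) AND (A4 OR NOT A2 OR A3 OR A1) AND (A4 OR NOT A2 OR NOT A3 OR NOT A1) AND (NOT A4 OR A2 OR A3 OR A1) AND (NOT A4 OR A2 OR NOT A3 OR NOT A1) AND (NOT A4 OR NOT A2 OR A3 OR NOT A1) AND (NOT A4 OR NOT A2 OR NOT A3 OR A1)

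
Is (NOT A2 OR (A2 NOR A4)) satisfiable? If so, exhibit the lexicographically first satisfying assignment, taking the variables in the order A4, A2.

A4=0, A2=0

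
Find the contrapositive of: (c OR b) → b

Contrapositive: NOT b → NOT (c OR b)
Note: A statement and its contrapositive are logically equivalent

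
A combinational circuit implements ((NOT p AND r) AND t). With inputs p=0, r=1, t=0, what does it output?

Substituting: ((NOT 0 AND 1) AND 0)
= 0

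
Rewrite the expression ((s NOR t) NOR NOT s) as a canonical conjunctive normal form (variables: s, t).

(s OR t) AND (s OR NOT t)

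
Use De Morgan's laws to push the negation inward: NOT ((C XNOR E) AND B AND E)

NOT (C XNOR E) OR NOT B OR NOT E
De Morgan's: NOT(AND of terms) = OR of negations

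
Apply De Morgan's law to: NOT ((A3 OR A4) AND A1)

NOT (A3 OR A4) OR NOT A1
De Morgan's: NOT(AND of terms) = OR of negations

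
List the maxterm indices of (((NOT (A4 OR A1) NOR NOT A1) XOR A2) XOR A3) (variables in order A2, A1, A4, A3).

ΠM(0, 2, 5, 7, 9, 11, 12, 14) = (A2 OR A1 OR A4 OR A3) AND (A2 OR A1 OR NOT A4 OR A3) AND (A2 OR NOT A1 OR A4 OR NOT A3) AND (A2 OR NOT A1 OR NOT A4 OR NOT A3) AND (NOT A2 OR A1 OR A4 OR NOT A3) AND (NOT A2 OR A1 OR NOT A4 OR NOT A3) AND (NOT A2 OR NOT A1 OR A4 OR A3) AND (NOT A2 OR NOT A1 OR NOT A4 OR A3)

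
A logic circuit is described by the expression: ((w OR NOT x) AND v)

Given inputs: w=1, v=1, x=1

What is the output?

Substituting: ((1 OR NOT 1) AND 1)
= 1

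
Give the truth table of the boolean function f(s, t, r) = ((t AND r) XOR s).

s | t | r | Output
------------------
0 | 0 | 0 | 0
0 | 0 | 1 | 0
0 | 1 | 0 | 0
0 | 1 | 1 | 1
1 | 0 | 0 | 1
1 | 0 | 1 | 1
1 | 1 | 0 | 1
1 | 1 | 1 | 0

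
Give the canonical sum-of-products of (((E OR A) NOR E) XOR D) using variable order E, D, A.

Σm(0, 3, 6, 7) = (NOT E AND NOT D AND NOT A) OR (NOT E AND D AND A) OR (E AND D AND NOT A) OR (E AND D AND A)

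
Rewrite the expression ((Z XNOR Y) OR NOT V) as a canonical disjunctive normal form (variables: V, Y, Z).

(NOT V AND NOT Y AND NOT Z) OR (NOT V AND NOT Y AND Z) OR (NOT V AND Y AND NOT Z) OR (NOT V AND Y AND Z) OR (V AND NOT Y AND NOT Z) OR (V AND Y AND Z)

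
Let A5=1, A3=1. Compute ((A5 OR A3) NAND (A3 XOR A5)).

Substituting: ((1 OR 1) NAND (1 XOR 1))
= 1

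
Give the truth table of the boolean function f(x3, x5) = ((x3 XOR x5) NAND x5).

x3 | x5 | Output
----------------
0 | 0 | 1
0 | 1 | 0
1 | 0 | 1
1 | 1 | 1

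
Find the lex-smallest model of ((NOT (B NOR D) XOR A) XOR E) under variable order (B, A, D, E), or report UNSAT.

B=0, A=0, D=0, E=1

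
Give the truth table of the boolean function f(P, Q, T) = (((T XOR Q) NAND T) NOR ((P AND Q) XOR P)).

P | Q | T | Output
------------------
0 | 0 | 0 | 0
0 | 0 | 1 | 1
0 | 1 | 0 | 0
0 | 1 | 1 | 0
1 | 0 | 0 | 0
1 | 0 | 1 | 0
1 | 1 | 0 | 0
1 | 1 | 1 | 0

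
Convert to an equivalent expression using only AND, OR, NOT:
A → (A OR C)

NOT A OR (A OR C)
(Implication elimination: A → B = NOT A OR B)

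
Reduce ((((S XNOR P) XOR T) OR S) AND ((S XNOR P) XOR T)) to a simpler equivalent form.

By absorption (E AND (E OR v) = E):
= ((S XNOR P) XOR T)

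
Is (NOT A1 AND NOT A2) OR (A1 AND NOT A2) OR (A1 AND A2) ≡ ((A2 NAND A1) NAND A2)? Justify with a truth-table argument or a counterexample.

Yes, they are equivalent — the two output columns agree on all 4 assignments:
A1 | A2 | Expression 1 | Expression 2
-------------------------------------
0 | 0 | 1 | 1
0 | 1 | 0 | 0
1 | 0 | 1 | 1
1 | 1 | 1 | 1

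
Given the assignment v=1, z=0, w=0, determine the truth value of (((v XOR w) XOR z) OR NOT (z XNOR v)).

Substituting: (((1 XOR 0) XOR 0) OR NOT (0 XNOR 1))
= 1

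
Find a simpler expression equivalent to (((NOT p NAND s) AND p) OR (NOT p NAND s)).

By absorption (E OR (E AND v) = E):
= (NOT p NAND s)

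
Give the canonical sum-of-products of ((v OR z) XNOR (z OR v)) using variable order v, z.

Σm(0, 1, 2, 3) = (NOT v AND NOT z) OR (NOT v AND z) OR (v AND NOT z) OR (v AND z)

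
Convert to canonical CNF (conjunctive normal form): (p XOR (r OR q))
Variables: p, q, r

(p OR q OR r) AND (NOT p OR q OR NOT r) AND (NOT p OR NOT q OR r) AND (NOT p OR NOT q OR NOT r)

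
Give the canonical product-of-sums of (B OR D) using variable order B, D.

ΠM(0) = (B OR D)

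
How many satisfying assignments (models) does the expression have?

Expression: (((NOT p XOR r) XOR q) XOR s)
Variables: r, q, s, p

Satisfying assignments: (0,0,0,0), (0,0,1,1), (0,1,0,1), (0,1,1,0), (1,0,0,1), (1,0,1,0), (1,1,0,0), (1,1,1,1)
Count: 8 out of 16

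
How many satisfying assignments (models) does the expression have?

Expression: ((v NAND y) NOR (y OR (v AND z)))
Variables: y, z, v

No assignment satisfies the expression.
Count: 0 out of 8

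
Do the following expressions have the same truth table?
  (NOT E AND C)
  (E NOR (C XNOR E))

Yes, they are equivalent — the two output columns agree on all 4 assignments:
E | C | Expression 1 | Expression 2
-----------------------------------
0 | 0 | 0 | 0
0 | 1 | 1 | 1
1 | 0 | 0 | 0
1 | 1 | 0 | 0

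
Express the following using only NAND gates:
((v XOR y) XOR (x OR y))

((((v NAND (v NAND y)) NAND (y NAND (v NAND y))) NAND (((v NAND (v NAND y)) NAND (y NAND (v NAND y))) NAND ((x NAND x) NAND (y NAND y)))) NAND (((x NAND x) NAND (y NAND y)) NAND (((v NAND (v NAND y)) NAND (y NAND (v NAND y))) NAND ((x NAND x) NAND (y NAND y)))))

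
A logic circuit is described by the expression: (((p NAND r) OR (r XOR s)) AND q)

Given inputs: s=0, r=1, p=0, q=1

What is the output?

Substituting: (((0 NAND 1) OR (1 XOR 0)) AND 1)
= 1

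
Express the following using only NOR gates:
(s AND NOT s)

((s NOR s) NOR ((s NOR s) NOR (s NOR s)))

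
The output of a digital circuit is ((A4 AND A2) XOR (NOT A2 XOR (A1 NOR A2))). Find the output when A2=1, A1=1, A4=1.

Substituting: ((1 AND 1) XOR (NOT 1 XOR (1 NOR 1)))
= 1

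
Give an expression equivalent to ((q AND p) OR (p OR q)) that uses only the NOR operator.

((((q NOR q) NOR (p NOR p)) NOR ((p NOR q) NOR (p NOR q))) NOR (((q NOR q) NOR (p NOR p)) NOR ((p NOR q) NOR (p NOR q))))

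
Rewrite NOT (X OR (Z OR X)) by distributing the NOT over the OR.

NOT X AND NOT (Z OR X)
De Morgan's: NOT(OR of terms) = AND of negations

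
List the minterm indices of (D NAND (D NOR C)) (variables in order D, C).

Σm(0, 1, 2, 3) = (NOT D AND NOT C) OR (NOT D AND C) OR (D AND NOT C) OR (D AND C)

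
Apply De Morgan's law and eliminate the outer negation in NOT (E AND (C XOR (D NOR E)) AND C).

NOT E OR NOT (C XOR (D NOR E)) OR NOT C
De Morgan's: NOT(AND of terms) = OR of negations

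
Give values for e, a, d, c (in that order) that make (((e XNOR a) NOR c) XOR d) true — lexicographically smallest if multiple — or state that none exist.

e=0, a=0, d=1, c=0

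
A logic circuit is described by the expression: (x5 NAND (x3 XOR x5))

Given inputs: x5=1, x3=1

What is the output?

Substituting: (1 NAND (1 XOR 1))
= 1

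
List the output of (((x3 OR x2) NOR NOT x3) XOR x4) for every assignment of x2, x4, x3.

x2 | x4 | x3 | Output
---------------------
0 | 0 | 0 | 0
0 | 0 | 1 | 0
0 | 1 | 0 | 1
0 | 1 | 1 | 1
1 | 0 | 0 | 0
1 | 0 | 1 | 0
1 | 1 | 0 | 1
1 | 1 | 1 | 1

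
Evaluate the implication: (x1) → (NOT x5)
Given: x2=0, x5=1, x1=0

Antecedent (x1) = 0; consequent (NOT x5) = 0.
0 → 0 = 1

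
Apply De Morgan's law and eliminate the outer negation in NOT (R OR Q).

NOT R AND NOT Q
De Morgan's: NOT(OR of terms) = AND of negations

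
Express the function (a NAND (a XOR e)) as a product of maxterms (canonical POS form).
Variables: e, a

ΠM(1) = (e OR NOT a)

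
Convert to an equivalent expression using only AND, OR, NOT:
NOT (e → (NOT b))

e AND b
(Negated implication: NOT(A → B) = A AND NOT B)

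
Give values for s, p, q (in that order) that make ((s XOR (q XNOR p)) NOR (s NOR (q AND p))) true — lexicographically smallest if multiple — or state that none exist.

s=1, p=0, q=0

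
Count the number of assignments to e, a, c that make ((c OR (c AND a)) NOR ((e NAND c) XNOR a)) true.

Satisfying assignments: (0,0,0), (1,0,0)
Count: 2 out of 8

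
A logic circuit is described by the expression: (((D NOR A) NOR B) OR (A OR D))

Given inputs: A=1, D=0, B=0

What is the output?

Substituting: (((0 NOR 1) NOR 0) OR (1 OR 0))
= 1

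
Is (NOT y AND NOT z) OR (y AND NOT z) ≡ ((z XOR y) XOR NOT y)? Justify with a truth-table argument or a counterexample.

Yes, they are equivalent — the two output columns agree on all 4 assignments:
y | z | Expression 1 | Expression 2
-----------------------------------
0 | 0 | 1 | 1
0 | 1 | 0 | 0
1 | 0 | 1 | 1
1 | 1 | 0 | 0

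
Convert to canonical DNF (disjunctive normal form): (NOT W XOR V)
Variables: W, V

(NOT W AND NOT V) OR (W AND V)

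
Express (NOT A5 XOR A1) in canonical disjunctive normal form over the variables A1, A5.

(NOT A1 AND NOT A5) OR (A1 AND A5)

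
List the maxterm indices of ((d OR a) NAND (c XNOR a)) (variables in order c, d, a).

ΠM(2, 5, 7) = (c OR NOT d OR a) AND (NOT c OR d OR NOT a) AND (NOT c OR NOT d OR NOT a)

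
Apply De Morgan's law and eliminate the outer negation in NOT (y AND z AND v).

NOT y OR NOT z OR NOT v
De Morgan's: NOT(AND of terms) = OR of negations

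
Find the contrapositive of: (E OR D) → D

Contrapositive: NOT D → NOT (E OR D)
Note: A statement and its contrapositive are logically equivalent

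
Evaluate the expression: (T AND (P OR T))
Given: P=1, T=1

Substituting: (1 AND (1 OR 1))
= 1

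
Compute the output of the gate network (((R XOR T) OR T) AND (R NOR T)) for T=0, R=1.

Substituting: (((1 XOR 0) OR 0) AND (1 NOR 0))
= 0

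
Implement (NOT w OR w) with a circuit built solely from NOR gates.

(((w NOR w) NOR w) NOR ((w NOR w) NOR w))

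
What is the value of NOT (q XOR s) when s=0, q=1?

Substituting: NOT (1 XOR 0)
= 0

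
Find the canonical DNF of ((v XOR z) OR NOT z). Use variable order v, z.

(NOT v AND NOT z) OR (NOT v AND z) OR (v AND NOT z)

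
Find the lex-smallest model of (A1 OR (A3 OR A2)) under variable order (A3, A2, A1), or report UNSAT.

A3=0, A2=0, A1=1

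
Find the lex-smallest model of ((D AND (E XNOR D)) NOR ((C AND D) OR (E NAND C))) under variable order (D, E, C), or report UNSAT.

D=0, E=1, C=1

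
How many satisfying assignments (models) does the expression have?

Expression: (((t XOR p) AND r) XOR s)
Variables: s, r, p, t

Satisfying assignments: (0,1,0,1), (0,1,1,0), (1,0,0,0), (1,0,0,1), (1,0,1,0), (1,0,1,1), (1,1,0,0), (1,1,1,1)
Count: 8 out of 16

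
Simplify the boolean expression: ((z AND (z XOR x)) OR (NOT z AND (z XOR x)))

By distribution ((E AND v) OR (E AND NOT v) = E):
= (z XOR x)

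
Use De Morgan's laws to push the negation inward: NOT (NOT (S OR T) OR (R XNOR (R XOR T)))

(S OR T) AND NOT (R XNOR (R XOR T))
De Morgan's: NOT(OR of terms) = AND of negations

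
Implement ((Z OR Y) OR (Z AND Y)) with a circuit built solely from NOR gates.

((((Z NOR Y) NOR (Z NOR Y)) NOR ((Z NOR Z) NOR (Y NOR Y))) NOR (((Z NOR Y) NOR (Z NOR Y)) NOR ((Z NOR Z) NOR (Y NOR Y))))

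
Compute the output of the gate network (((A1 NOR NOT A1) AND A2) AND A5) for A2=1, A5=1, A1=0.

Substituting: (((0 NOR NOT 0) AND 1) AND 1)
= 0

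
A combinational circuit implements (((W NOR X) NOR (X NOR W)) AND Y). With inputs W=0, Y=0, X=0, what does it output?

Substituting: (((0 NOR 0) NOR (0 NOR 0)) AND 0)
= 0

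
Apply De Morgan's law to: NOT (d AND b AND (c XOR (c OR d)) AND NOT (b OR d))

NOT d OR NOT b OR NOT (c XOR (c OR d)) OR (b OR d)
De Morgan's: NOT(AND of terms) = OR of negations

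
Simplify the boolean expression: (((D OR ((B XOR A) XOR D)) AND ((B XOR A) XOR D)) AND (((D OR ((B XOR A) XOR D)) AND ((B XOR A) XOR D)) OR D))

By absorption (E AND (E OR v) = E) then absorption (E AND (E OR v) = E):
= ((B XOR A) XOR D)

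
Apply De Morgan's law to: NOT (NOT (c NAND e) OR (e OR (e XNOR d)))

(c NAND e) AND NOT (e OR (e XNOR d))
De Morgan's: NOT(OR of terms) = AND of negations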